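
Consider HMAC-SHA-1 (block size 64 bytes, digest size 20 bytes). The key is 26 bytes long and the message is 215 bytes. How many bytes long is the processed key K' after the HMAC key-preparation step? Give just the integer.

Key is 26 ≤ 64 bytes, zero-padded: |K'| = 64.

64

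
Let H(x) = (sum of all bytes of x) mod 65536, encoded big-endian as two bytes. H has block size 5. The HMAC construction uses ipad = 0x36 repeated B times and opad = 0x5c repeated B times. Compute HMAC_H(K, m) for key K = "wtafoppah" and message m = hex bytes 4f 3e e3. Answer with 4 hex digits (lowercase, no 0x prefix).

Key "wtafoppah" = 77 74 61 66 6f 70 70 61 68 is 9 bytes > B = 5, so hash it first: H(key) = 03 ca, then zero-pad to 5 bytes: K' = 03 ca 00 00 00.
K' ⊕ ipad = 35 fc 36 36 36.  K' ⊕ opad = 5f 96 5c 5c 5c.
Inner input = (K'⊕ipad) ∥ m = 35 fc 36 36 36 ∥ 4f 3e e3.
Inner hash: sum = 53+252+54+54+54+79+62+227 = 835 → 03 43.
Outer input = (K'⊕opad) ∥ inner = 5f 96 5c 5c 5c ∥ 03 43.
Outer hash (tag): sum = 95+150+92+92+92+3+67 = 591 → 02 4f.

024f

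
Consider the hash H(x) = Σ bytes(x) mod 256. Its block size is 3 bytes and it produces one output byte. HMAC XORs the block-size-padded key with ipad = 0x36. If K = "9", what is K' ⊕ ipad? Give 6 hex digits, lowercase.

Key "9" = 39 is 1 byte ≤ B = 3; zero-pad to 3 bytes: K' = 39 00 00.
XOR each byte with 0x36: 39⊕36=0f, 00⊕36=36, 00⊕36=36.

0f3636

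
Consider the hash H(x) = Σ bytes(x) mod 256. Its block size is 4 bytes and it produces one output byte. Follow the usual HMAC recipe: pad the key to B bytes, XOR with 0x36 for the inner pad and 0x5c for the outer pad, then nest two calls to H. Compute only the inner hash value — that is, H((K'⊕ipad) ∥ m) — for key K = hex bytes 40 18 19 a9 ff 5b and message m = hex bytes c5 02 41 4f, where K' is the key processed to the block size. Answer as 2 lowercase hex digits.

3b

Key hex bytes 40 18 19 a9 ff 5b is 6 bytes > B = 4, so hash it first: H(key) = 74, then zero-pad to 4 bytes: K' = 74 00 00 00.
K' ⊕ ipad = 42 36 36 36.
Inner input = 42 36 36 36 ∥ c5 02 41 4f.
Inner hash: sum = 66+54+54+54+197+2+65+79 = 571; mod 256 = 59 → 3b.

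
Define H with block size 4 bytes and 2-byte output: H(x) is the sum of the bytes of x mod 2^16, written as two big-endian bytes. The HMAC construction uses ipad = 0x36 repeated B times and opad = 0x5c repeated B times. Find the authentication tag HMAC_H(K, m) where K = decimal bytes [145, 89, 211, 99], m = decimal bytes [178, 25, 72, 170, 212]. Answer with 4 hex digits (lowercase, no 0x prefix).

0285

Key decimal bytes [145, 89, 211, 99] = 91 59 d3 63 is exactly B = 4 bytes: K' = 91 59 d3 63.
K' ⊕ ipad = a7 6f e5 55.  K' ⊕ opad = cd 05 8f 3f.
Inner input = (K'⊕ipad) ∥ m = a7 6f e5 55 ∥ b2 19 48 aa d4.
Inner hash: sum = 167+111+229+85+178+25+72+170+212 = 1249 → 04 e1.
Outer input = (K'⊕opad) ∥ inner = cd 05 8f 3f ∥ 04 e1.
Outer hash (tag): sum = 205+5+143+63+4+225 = 645 → 02 85.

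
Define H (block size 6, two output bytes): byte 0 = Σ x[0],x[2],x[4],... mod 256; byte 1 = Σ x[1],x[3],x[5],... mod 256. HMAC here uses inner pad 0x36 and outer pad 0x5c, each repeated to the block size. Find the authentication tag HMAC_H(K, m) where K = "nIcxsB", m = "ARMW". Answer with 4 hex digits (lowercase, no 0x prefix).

2041

Key "nIcxsB" = 6e 49 63 78 73 42 is exactly B = 6 bytes: K' = 6e 49 63 78 73 42.
K' ⊕ ipad = 58 7f 55 4e 45 74.  K' ⊕ opad = 32 15 3f 24 2f 1e.
Inner input = (K'⊕ipad) ∥ m = 58 7f 55 4e 45 74 ∥ 41 52 4d 57.
Inner hash: even-index sum = 384 mod 256 = 128; odd-index sum = 490 mod 256 = 234 → 80 ea.
Outer input = (K'⊕opad) ∥ inner = 32 15 3f 24 2f 1e ∥ 80 ea.
Outer hash (tag): even-index sum = 288 mod 256 = 32; odd-index sum = 321 mod 256 = 65 → 20 41.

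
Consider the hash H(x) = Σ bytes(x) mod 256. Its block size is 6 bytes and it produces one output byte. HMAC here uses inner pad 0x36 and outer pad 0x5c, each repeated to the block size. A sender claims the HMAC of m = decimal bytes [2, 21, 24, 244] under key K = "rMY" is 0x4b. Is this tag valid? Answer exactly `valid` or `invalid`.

valid

Key "rMY" = 72 4d 59 is 3 bytes ≤ B = 6; zero-pad to 6 bytes: K' = 72 4d 59 00 00 00.
K' ⊕ ipad = 44 7b 6f 36 36 36; K' ⊕ opad = 2e 11 05 5c 5c 5c.
Inner hash: sum = 68+123+111+54+54+54+2+21+24+244 = 755; mod 256 = 243 → f3.
Outer hash (recomputed tag): sum = 46+17+5+92+92+92+243 = 587; mod 256 = 75 → 4b.
Recomputed tag = 4b; claimed = 4b → match.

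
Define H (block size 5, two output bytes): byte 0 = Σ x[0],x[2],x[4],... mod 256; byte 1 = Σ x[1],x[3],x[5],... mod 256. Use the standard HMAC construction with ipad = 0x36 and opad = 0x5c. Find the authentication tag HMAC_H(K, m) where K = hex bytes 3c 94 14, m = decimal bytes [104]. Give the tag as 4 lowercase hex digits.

4486

Key hex bytes 3c 94 14 is 3 bytes ≤ B = 5; zero-pad to 5 bytes: K' = 3c 94 14 00 00.
K' ⊕ ipad = 0a a2 22 36 36.  K' ⊕ opad = 60 c8 48 5c 5c.
Inner input = (K'⊕ipad) ∥ m = 0a a2 22 36 36 ∥ 68.
Inner hash: even-index sum = 98 mod 256 = 98; odd-index sum = 320 mod 256 = 64 → 62 40.
Outer input = (K'⊕opad) ∥ inner = 60 c8 48 5c 5c ∥ 62 40.
Outer hash (tag): even-index sum = 324 mod 256 = 68; odd-index sum = 390 mod 256 = 134 → 44 86.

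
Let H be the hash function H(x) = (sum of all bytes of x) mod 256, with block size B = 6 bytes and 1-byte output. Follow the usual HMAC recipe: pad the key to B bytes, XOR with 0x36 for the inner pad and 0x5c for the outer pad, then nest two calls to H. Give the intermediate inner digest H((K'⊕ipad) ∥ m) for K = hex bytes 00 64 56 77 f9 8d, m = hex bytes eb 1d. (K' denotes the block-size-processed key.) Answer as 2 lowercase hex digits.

bb

Key hex bytes 00 64 56 77 f9 8d is exactly B = 6 bytes: K' = 00 64 56 77 f9 8d.
K' ⊕ ipad = 36 52 60 41 cf bb.
Inner input = 36 52 60 41 cf bb ∥ eb 1d.
Inner hash: sum = 54+82+96+65+207+187+235+29 = 955; mod 256 = 187 → bb.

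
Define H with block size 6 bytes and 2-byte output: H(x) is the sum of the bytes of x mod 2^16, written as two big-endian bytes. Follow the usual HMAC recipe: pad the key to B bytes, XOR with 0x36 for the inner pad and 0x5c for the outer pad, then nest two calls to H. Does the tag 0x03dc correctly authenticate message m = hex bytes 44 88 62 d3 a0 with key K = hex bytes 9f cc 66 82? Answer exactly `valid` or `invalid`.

valid

Key hex bytes 9f cc 66 82 is 4 bytes ≤ B = 6; zero-pad to 6 bytes: K' = 9f cc 66 82 00 00.
K' ⊕ ipad = a9 fa 50 b4 36 36; K' ⊕ opad = c3 90 3a de 5c 5c.
Inner hash: sum = 169+250+80+180+54+54+68+136+98+211+160 = 1460 → 05 b4.
Outer hash (recomputed tag): sum = 195+144+58+222+92+92+5+180 = 988 → 03 dc.
Recomputed tag = 03dc; claimed = 03dc → match.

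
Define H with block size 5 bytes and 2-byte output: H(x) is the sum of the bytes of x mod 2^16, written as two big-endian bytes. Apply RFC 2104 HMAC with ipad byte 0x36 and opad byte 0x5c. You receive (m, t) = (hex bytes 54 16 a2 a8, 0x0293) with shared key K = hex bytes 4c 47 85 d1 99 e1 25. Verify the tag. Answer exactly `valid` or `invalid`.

Key hex bytes 4c 47 85 d1 99 e1 25 is 7 bytes > B = 5, so hash it first: H(key) = 03 88, then zero-pad to 5 bytes: K' = 03 88 00 00 00.
K' ⊕ ipad = 35 be 36 36 36; K' ⊕ opad = 5f d4 5c 5c 5c.
Inner hash: sum = 53+190+54+54+54+84+22+162+168 = 841 → 03 49.
Outer hash (recomputed tag): sum = 95+212+92+92+92+3+73 = 659 → 02 93.
Recomputed tag = 0293; claimed = 0293 → match.

valid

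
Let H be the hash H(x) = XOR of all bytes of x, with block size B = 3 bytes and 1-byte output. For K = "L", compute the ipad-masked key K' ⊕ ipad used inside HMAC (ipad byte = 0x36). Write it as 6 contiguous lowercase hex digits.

Key "L" = 4c is 1 byte ≤ B = 3; zero-pad to 3 bytes: K' = 4c 00 00.
XOR each byte with 0x36: 4c⊕36=7a, 00⊕36=36, 00⊕36=36.

7a3636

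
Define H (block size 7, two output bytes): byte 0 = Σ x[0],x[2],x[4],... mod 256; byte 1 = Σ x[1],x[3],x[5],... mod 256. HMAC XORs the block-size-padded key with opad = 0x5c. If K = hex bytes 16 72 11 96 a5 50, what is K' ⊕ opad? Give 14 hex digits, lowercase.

Key hex bytes 16 72 11 96 a5 50 is 6 bytes ≤ B = 7; zero-pad to 7 bytes: K' = 16 72 11 96 a5 50 00.
XOR each byte with 0x5c: 16⊕5c=4a, 72⊕5c=2e, 11⊕5c=4d, 96⊕5c=ca, a5⊕5c=f9, 50⊕5c=0c, 00⊕5c=5c.

4a2e4dcaf90c5c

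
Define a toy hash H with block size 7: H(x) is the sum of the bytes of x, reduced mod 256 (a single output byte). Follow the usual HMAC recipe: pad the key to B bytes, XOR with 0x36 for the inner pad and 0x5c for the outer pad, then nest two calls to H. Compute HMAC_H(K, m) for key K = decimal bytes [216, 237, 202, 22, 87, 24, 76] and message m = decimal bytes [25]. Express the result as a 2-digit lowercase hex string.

7b

Key decimal bytes [216, 237, 202, 22, 87, 24, 76] = d8 ed ca 16 57 18 4c is exactly B = 7 bytes: K' = d8 ed ca 16 57 18 4c.
K' ⊕ ipad = ee db fc 20 61 2e 7a.  K' ⊕ opad = 84 b1 96 4a 0b 44 10.
Inner input = (K'⊕ipad) ∥ m = ee db fc 20 61 2e 7a ∥ 19.
Inner hash: sum = 238+219+252+32+97+46+122+25 = 1031; mod 256 = 7 → 07.
Outer input = (K'⊕opad) ∥ inner = 84 b1 96 4a 0b 44 10 ∥ 07.
Outer hash (tag): sum = 132+177+150+74+11+68+16+7 = 635; mod 256 = 123 → 7b.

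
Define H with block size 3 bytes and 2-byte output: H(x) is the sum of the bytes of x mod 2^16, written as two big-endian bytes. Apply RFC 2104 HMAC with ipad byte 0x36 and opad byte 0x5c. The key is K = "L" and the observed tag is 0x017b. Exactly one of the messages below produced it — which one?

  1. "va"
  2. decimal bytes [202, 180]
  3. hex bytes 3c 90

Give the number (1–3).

3

Key "L" = 4c is 1 byte ≤ B = 3; zero-pad to 3 bytes: K' = 4c 00 00.
K' ⊕ ipad = 7a 36 36; K' ⊕ opad = 10 5c 5c.
m1: inner = H(7a 36 36 76 61) = 01 bd; tag = H(10 5c 5c 01 bd) = 0186
m2: inner = H(7a 36 36 ca b4) = 02 64; tag = H(10 5c 5c 02 64) = 012e
m3: inner = H(7a 36 36 3c 90) = 01 b2; tag = H(10 5c 5c 01 b2) = 017b ← matches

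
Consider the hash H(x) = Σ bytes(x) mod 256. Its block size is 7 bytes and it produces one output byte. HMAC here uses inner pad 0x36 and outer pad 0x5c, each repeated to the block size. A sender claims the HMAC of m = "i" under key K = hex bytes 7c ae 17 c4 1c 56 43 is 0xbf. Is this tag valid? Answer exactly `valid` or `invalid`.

Key hex bytes 7c ae 17 c4 1c 56 43 is exactly B = 7 bytes: K' = 7c ae 17 c4 1c 56 43.
K' ⊕ ipad = 4a 98 21 f2 2a 60 75; K' ⊕ opad = 20 f2 4b 98 40 0a 1f.
Inner hash: sum = 74+152+33+242+42+96+117+105 = 861; mod 256 = 93 → 5d.
Outer hash (recomputed tag): sum = 32+242+75+152+64+10+31+93 = 699; mod 256 = 187 → bb.
Recomputed tag = bb; claimed = bf → mismatch.

invalid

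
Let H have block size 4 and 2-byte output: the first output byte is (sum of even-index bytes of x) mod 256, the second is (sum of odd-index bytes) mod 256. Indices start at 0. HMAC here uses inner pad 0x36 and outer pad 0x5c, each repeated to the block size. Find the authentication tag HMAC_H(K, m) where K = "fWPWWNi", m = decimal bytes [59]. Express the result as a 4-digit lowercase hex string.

37fc

Key "fWPWWNi" = 66 57 50 57 57 4e 69 is 7 bytes > B = 4, so hash it first: H(key) = 76 fc, then zero-pad to 4 bytes: K' = 76 fc 00 00.
K' ⊕ ipad = 40 ca 36 36.  K' ⊕ opad = 2a a0 5c 5c.
Inner input = (K'⊕ipad) ∥ m = 40 ca 36 36 ∥ 3b.
Inner hash: even-index sum = 177 mod 256 = 177; odd-index sum = 256 mod 256 = 0 → b1 00.
Outer input = (K'⊕opad) ∥ inner = 2a a0 5c 5c ∥ b1 00.
Outer hash (tag): even-index sum = 311 mod 256 = 55; odd-index sum = 252 mod 256 = 252 → 37 fc.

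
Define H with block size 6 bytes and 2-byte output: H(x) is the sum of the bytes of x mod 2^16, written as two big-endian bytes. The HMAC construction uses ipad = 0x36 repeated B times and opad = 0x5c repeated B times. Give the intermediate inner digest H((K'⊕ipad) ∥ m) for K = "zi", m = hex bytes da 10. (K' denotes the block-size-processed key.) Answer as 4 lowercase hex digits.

Key "zi" = 7a 69 is 2 bytes ≤ B = 6; zero-pad to 6 bytes: K' = 7a 69 00 00 00 00.
K' ⊕ ipad = 4c 5f 36 36 36 36.
Inner input = 4c 5f 36 36 36 36 ∥ da 10.
Inner hash: sum = 76+95+54+54+54+54+218+16 = 621 → 02 6d.

026d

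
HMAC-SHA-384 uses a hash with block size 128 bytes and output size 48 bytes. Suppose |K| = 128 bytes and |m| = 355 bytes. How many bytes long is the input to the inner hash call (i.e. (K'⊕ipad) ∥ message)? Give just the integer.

Key is 128 ≤ 128 bytes, zero-padded: |K'| = 128.
Inner input = (K'⊕ipad) ∥ m → 128 + 355 = 483 bytes.

483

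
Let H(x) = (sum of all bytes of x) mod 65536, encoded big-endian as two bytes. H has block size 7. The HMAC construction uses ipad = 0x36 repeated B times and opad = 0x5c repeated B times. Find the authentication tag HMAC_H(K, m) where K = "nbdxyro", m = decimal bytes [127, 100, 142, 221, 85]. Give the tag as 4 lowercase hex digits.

0231

Key "nbdxyro" = 6e 62 64 78 79 72 6f is exactly B = 7 bytes: K' = 6e 62 64 78 79 72 6f.
K' ⊕ ipad = 58 54 52 4e 4f 44 59.  K' ⊕ opad = 32 3e 38 24 25 2e 33.
Inner input = (K'⊕ipad) ∥ m = 58 54 52 4e 4f 44 59 ∥ 7f 64 8e dd 55.
Inner hash: sum = 88+84+82+78+79+68+89+127+100+142+221+85 = 1243 → 04 db.
Outer input = (K'⊕opad) ∥ inner = 32 3e 38 24 25 2e 33 ∥ 04 db.
Outer hash (tag): sum = 50+62+56+36+37+46+51+4+219 = 561 → 02 31.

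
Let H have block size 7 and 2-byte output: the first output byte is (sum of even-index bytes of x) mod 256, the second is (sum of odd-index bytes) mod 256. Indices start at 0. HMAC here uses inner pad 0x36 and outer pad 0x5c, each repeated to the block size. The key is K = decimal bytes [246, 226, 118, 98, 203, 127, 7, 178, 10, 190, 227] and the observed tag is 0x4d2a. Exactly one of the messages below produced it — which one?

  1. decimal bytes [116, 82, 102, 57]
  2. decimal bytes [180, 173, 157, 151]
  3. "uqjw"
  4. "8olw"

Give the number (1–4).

Key decimal bytes [246, 226, 118, 98, 203, 127, 7, 178, 10, 190, 227] = f6 e2 76 62 cb 7f 07 b2 0a be e3 is 11 bytes > B = 7, so hash it first: H(key) = 2b 33, then zero-pad to 7 bytes: K' = 2b 33 00 00 00 00 00.
K' ⊕ ipad = 1d 05 36 36 36 36 36; K' ⊕ opad = 77 6f 5c 5c 5c 5c 5c.
m1: inner = H(1d 05 36 36 36 36 36 74 52 66 39) = 4a 4b; tag = H(77 6f 5c 5c 5c 5c 5c 4a 4b) = d671
m2: inner = H(1d 05 36 36 36 36 36 b4 ad 9d 97) = 03 c2; tag = H(77 6f 5c 5c 5c 5c 5c 03 c2) = 4d2a ← matches
m3: inner = H(1d 05 36 36 36 36 36 75 71 6a 77) = a7 50; tag = H(77 6f 5c 5c 5c 5c 5c a7 50) = dbce
m4: inner = H(1d 05 36 36 36 36 36 38 6f 6c 77) = a5 15; tag = H(77 6f 5c 5c 5c 5c 5c a5 15) = a0cc

2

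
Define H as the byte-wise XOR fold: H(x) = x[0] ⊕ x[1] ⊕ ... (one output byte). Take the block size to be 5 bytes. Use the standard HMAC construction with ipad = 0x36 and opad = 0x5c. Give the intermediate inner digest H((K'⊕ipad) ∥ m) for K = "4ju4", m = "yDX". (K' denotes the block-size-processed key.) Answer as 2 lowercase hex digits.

Key "4ju4" = 34 6a 75 34 is 4 bytes ≤ B = 5; zero-pad to 5 bytes: K' = 34 6a 75 34 00.
K' ⊕ ipad = 02 5c 43 02 36.
Inner input = 02 5c 43 02 36 ∥ 79 44 58.
Inner hash: XOR 02⊕5c⊕43⊕02⊕36⊕79⊕44⊕58 = 4c.

4c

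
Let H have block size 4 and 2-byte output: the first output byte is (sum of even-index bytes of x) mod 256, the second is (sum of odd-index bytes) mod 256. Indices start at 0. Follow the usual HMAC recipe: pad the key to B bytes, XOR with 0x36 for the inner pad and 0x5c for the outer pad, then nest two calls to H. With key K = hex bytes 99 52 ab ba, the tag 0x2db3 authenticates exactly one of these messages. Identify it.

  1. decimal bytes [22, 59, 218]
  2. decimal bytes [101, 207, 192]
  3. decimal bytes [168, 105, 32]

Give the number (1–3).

2

Key hex bytes 99 52 ab ba is exactly B = 4 bytes: K' = 99 52 ab ba.
K' ⊕ ipad = af 64 9d 8c; K' ⊕ opad = c5 0e f7 e6.
m1: inner = H(af 64 9d 8c 16 3b da) = 3c 2b; tag = H(c5 0e f7 e6 3c 2b) = f81f
m2: inner = H(af 64 9d 8c 65 cf c0) = 71 bf; tag = H(c5 0e f7 e6 71 bf) = 2db3 ← matches
m3: inner = H(af 64 9d 8c a8 69 20) = 14 59; tag = H(c5 0e f7 e6 14 59) = d04d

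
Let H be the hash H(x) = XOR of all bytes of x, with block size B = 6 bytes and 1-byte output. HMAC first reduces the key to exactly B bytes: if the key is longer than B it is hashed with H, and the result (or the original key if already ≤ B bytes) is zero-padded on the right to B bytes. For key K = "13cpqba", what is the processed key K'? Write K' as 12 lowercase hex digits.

|K| = 7 > B = 6, so first hash the key.
H(K): XOR 31⊕33⊕63⊕70⊕71⊕62⊕61 = 63.
Zero-pad H(K) = 63 to 6 bytes: K' = 63 00 00 00 00 00.

630000000000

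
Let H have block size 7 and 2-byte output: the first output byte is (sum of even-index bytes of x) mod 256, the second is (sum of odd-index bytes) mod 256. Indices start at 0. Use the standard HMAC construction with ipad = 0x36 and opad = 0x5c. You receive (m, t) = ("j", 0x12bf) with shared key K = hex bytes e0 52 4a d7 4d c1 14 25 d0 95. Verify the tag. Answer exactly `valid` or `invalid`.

invalid

Key hex bytes e0 52 4a d7 4d c1 14 25 d0 95 is 10 bytes > B = 7, so hash it first: H(key) = 5b a4, then zero-pad to 7 bytes: K' = 5b a4 00 00 00 00 00.
K' ⊕ ipad = 6d 92 36 36 36 36 36; K' ⊕ opad = 07 f8 5c 5c 5c 5c 5c.
Inner hash: even-index sum = 271 mod 256 = 15; odd-index sum = 360 mod 256 = 104 → 0f 68.
Outer hash (recomputed tag): even-index sum = 387 mod 256 = 131; odd-index sum = 447 mod 256 = 191 → 83 bf.
Recomputed tag = 83bf; claimed = 12bf → mismatch.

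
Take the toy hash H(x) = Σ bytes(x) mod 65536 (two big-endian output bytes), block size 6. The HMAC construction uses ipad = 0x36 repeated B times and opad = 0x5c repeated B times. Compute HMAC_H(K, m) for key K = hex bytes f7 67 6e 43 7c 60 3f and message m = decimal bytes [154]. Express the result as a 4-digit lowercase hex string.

0309

Key hex bytes f7 67 6e 43 7c 60 3f is 7 bytes > B = 6, so hash it first: H(key) = 03 2a, then zero-pad to 6 bytes: K' = 03 2a 00 00 00 00.
K' ⊕ ipad = 35 1c 36 36 36 36.  K' ⊕ opad = 5f 76 5c 5c 5c 5c.
Inner input = (K'⊕ipad) ∥ m = 35 1c 36 36 36 36 ∥ 9a.
Inner hash: sum = 53+28+54+54+54+54+154 = 451 → 01 c3.
Outer input = (K'⊕opad) ∥ inner = 5f 76 5c 5c 5c 5c ∥ 01 c3.
Outer hash (tag): sum = 95+118+92+92+92+92+1+195 = 777 → 03 09.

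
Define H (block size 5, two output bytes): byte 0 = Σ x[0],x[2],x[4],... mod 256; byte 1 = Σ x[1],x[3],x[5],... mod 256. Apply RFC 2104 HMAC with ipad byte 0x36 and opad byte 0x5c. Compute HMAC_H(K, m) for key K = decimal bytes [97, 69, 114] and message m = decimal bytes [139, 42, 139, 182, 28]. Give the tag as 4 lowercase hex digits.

a226

Key decimal bytes [97, 69, 114] = 61 45 72 is 3 bytes ≤ B = 5; zero-pad to 5 bytes: K' = 61 45 72 00 00.
K' ⊕ ipad = 57 73 44 36 36.  K' ⊕ opad = 3d 19 2e 5c 5c.
Inner input = (K'⊕ipad) ∥ m = 57 73 44 36 36 ∥ 8b 2a 8b b6 1c.
Inner hash: even-index sum = 433 mod 256 = 177; odd-index sum = 475 mod 256 = 219 → b1 db.
Outer input = (K'⊕opad) ∥ inner = 3d 19 2e 5c 5c ∥ b1 db.
Outer hash (tag): even-index sum = 418 mod 256 = 162; odd-index sum = 294 mod 256 = 38 → a2 26.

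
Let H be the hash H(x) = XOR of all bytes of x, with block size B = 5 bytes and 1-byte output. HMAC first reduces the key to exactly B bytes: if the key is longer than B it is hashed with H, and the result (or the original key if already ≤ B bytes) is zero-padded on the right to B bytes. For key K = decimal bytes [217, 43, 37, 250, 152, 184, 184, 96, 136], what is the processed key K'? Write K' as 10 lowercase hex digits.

|K| = 9 > B = 5, so first hash the key.
H(K): XOR d9⊕2b⊕25⊕fa⊕98⊕b8⊕b8⊕60⊕88 = 5d.
Zero-pad H(K) = 5d to 5 bytes: K' = 5d 00 00 00 00.

5d00000000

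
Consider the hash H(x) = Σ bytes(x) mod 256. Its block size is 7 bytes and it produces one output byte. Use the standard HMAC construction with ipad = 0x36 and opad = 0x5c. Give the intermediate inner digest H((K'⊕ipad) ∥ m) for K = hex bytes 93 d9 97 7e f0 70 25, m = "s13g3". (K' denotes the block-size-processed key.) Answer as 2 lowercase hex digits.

Key hex bytes 93 d9 97 7e f0 70 25 is exactly B = 7 bytes: K' = 93 d9 97 7e f0 70 25.
K' ⊕ ipad = a5 ef a1 48 c6 46 13.
Inner input = a5 ef a1 48 c6 46 13 ∥ 73 31 33 67 33.
Inner hash: sum = 165+239+161+72+198+70+19+115+49+51+103+51 = 1293; mod 256 = 13 → 0d.

0d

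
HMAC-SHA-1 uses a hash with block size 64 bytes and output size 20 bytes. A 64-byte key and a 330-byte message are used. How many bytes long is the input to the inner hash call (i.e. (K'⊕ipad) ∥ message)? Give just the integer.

Key is 64 ≤ 64 bytes, zero-padded: |K'| = 64.
Inner input = (K'⊕ipad) ∥ m → 64 + 330 = 394 bytes.

394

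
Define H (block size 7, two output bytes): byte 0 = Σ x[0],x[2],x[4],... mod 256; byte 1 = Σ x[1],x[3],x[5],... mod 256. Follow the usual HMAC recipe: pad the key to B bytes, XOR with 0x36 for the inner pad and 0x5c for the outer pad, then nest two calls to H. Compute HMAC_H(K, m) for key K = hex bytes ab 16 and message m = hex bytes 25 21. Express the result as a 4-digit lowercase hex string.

bc62

Key hex bytes ab 16 is 2 bytes ≤ B = 7; zero-pad to 7 bytes: K' = ab 16 00 00 00 00 00.
K' ⊕ ipad = 9d 20 36 36 36 36 36.  K' ⊕ opad = f7 4a 5c 5c 5c 5c 5c.
Inner input = (K'⊕ipad) ∥ m = 9d 20 36 36 36 36 36 ∥ 25 21.
Inner hash: even-index sum = 352 mod 256 = 96; odd-index sum = 177 mod 256 = 177 → 60 b1.
Outer input = (K'⊕opad) ∥ inner = f7 4a 5c 5c 5c 5c 5c ∥ 60 b1.
Outer hash (tag): even-index sum = 700 mod 256 = 188; odd-index sum = 354 mod 256 = 98 → bc 62.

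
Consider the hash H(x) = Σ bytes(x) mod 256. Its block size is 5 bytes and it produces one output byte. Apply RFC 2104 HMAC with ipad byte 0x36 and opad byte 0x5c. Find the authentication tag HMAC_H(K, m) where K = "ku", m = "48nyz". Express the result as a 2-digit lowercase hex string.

83

Key "ku" = 6b 75 is 2 bytes ≤ B = 5; zero-pad to 5 bytes: K' = 6b 75 00 00 00.
K' ⊕ ipad = 5d 43 36 36 36.  K' ⊕ opad = 37 29 5c 5c 5c.
Inner input = (K'⊕ipad) ∥ m = 5d 43 36 36 36 ∥ 34 38 6e 79 7a.
Inner hash: sum = 93+67+54+54+54+52+56+110+121+122 = 783; mod 256 = 15 → 0f.
Outer input = (K'⊕opad) ∥ inner = 37 29 5c 5c 5c ∥ 0f.
Outer hash (tag): sum = 55+41+92+92+92+15 = 387; mod 256 = 131 → 83.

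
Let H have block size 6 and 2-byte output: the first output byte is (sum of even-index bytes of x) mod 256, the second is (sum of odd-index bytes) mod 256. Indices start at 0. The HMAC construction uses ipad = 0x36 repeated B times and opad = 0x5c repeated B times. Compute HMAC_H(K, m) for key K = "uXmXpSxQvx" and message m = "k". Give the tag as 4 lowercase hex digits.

Key "uXmXpSxQvx" = 75 58 6d 58 70 53 78 51 76 78 is 10 bytes > B = 6, so hash it first: H(key) = 40 cc, then zero-pad to 6 bytes: K' = 40 cc 00 00 00 00.
K' ⊕ ipad = 76 fa 36 36 36 36.  K' ⊕ opad = 1c 90 5c 5c 5c 5c.
Inner input = (K'⊕ipad) ∥ m = 76 fa 36 36 36 36 ∥ 6b.
Inner hash: even-index sum = 333 mod 256 = 77; odd-index sum = 358 mod 256 = 102 → 4d 66.
Outer input = (K'⊕opad) ∥ inner = 1c 90 5c 5c 5c 5c ∥ 4d 66.
Outer hash (tag): even-index sum = 289 mod 256 = 33; odd-index sum = 430 mod 256 = 174 → 21 ae.

21ae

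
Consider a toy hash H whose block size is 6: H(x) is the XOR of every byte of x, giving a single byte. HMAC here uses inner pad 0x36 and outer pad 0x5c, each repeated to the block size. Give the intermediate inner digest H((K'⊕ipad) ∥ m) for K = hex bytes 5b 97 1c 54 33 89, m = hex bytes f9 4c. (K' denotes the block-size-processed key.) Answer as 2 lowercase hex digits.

8b

Key hex bytes 5b 97 1c 54 33 89 is exactly B = 6 bytes: K' = 5b 97 1c 54 33 89.
K' ⊕ ipad = 6d a1 2a 62 05 bf.
Inner input = 6d a1 2a 62 05 bf ∥ f9 4c.
Inner hash: XOR 6d⊕a1⊕2a⊕62⊕05⊕bf⊕f9⊕4c = 8b.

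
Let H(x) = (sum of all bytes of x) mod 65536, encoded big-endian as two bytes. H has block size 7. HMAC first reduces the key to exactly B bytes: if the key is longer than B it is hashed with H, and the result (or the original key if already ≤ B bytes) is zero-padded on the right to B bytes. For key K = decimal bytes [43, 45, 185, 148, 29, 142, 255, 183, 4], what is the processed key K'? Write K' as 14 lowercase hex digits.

|K| = 9 > B = 7, so first hash the key.
H(K): sum = 43+45+185+148+29+142+255+183+4 = 1034 → 04 0a.
Zero-pad H(K) = 04 0a to 7 bytes: K' = 04 0a 00 00 00 00 00.

040a0000000000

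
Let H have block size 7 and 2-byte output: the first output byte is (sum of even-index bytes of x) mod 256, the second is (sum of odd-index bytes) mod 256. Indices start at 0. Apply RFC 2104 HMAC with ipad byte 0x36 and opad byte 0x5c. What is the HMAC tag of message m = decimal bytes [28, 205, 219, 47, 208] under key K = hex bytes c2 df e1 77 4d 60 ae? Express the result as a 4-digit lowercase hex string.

a5c4

Key hex bytes c2 df e1 77 4d 60 ae is exactly B = 7 bytes: K' = c2 df e1 77 4d 60 ae.
K' ⊕ ipad = f4 e9 d7 41 7b 56 98.  K' ⊕ opad = 9e 83 bd 2b 11 3c f2.
Inner input = (K'⊕ipad) ∥ m = f4 e9 d7 41 7b 56 98 ∥ 1c cd db 2f d0.
Inner hash: even-index sum = 986 mod 256 = 218; odd-index sum = 839 mod 256 = 71 → da 47.
Outer input = (K'⊕opad) ∥ inner = 9e 83 bd 2b 11 3c f2 ∥ da 47.
Outer hash (tag): even-index sum = 677 mod 256 = 165; odd-index sum = 452 mod 256 = 196 → a5 c4.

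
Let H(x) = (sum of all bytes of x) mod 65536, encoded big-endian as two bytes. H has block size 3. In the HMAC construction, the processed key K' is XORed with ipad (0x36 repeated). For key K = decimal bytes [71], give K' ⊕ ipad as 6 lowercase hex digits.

713636

Key decimal bytes [71] = 47 is 1 byte ≤ B = 3; zero-pad to 3 bytes: K' = 47 00 00.
XOR each byte with 0x36: 47⊕36=71, 00⊕36=36, 00⊕36=36.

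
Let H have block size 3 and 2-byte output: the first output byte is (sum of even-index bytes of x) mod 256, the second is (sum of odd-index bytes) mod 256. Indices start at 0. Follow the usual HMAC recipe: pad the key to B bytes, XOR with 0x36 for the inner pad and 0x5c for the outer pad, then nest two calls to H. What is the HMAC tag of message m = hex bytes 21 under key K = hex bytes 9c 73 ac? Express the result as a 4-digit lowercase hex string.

Key hex bytes 9c 73 ac is exactly B = 3 bytes: K' = 9c 73 ac.
K' ⊕ ipad = aa 45 9a.  K' ⊕ opad = c0 2f f0.
Inner input = (K'⊕ipad) ∥ m = aa 45 9a ∥ 21.
Inner hash: even-index sum = 324 mod 256 = 68; odd-index sum = 102 mod 256 = 102 → 44 66.
Outer input = (K'⊕opad) ∥ inner = c0 2f f0 ∥ 44 66.
Outer hash (tag): even-index sum = 534 mod 256 = 22; odd-index sum = 115 mod 256 = 115 → 16 73.

1673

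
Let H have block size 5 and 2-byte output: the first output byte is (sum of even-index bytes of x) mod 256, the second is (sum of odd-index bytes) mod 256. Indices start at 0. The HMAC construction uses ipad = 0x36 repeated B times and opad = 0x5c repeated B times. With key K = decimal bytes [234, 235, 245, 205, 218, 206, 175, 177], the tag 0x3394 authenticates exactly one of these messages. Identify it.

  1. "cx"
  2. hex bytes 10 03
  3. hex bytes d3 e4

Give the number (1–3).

Key decimal bytes [234, 235, 245, 205, 218, 206, 175, 177] = ea eb f5 cd da ce af b1 is 8 bytes > B = 5, so hash it first: H(key) = 68 37, then zero-pad to 5 bytes: K' = 68 37 00 00 00.
K' ⊕ ipad = 5e 01 36 36 36; K' ⊕ opad = 34 6b 5c 5c 5c.
m1: inner = H(5e 01 36 36 36 63 78) = 42 9a; tag = H(34 6b 5c 5c 5c 42 9a) = 8609
m2: inner = H(5e 01 36 36 36 10 03) = cd 47; tag = H(34 6b 5c 5c 5c cd 47) = 3394 ← matches
m3: inner = H(5e 01 36 36 36 d3 e4) = ae 0a; tag = H(34 6b 5c 5c 5c ae 0a) = f675

2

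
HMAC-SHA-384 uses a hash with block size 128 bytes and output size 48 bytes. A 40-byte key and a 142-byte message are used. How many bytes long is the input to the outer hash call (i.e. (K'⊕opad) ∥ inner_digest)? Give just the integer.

Key is 40 ≤ 128 bytes, zero-padded: |K'| = 128.
Outer input = (K'⊕opad) ∥ H(inner) → 128 + 48 = 176 bytes.

176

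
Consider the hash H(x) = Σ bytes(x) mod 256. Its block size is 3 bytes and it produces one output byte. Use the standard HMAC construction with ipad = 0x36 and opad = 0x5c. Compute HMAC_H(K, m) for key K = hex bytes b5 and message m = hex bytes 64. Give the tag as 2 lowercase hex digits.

Key hex bytes b5 is 1 byte ≤ B = 3; zero-pad to 3 bytes: K' = b5 00 00.
K' ⊕ ipad = 83 36 36.  K' ⊕ opad = e9 5c 5c.
Inner input = (K'⊕ipad) ∥ m = 83 36 36 ∥ 64.
Inner hash: sum = 131+54+54+100 = 339; mod 256 = 83 → 53.
Outer input = (K'⊕opad) ∥ inner = e9 5c 5c ∥ 53.
Outer hash (tag): sum = 233+92+92+83 = 500; mod 256 = 244 → f4.

f4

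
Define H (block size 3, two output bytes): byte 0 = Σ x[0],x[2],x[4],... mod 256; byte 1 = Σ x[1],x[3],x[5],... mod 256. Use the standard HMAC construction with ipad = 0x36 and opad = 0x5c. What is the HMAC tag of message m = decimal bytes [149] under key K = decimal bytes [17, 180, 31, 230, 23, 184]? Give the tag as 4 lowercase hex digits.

70b5

Key decimal bytes [17, 180, 31, 230, 23, 184] = 11 b4 1f e6 17 b8 is 6 bytes > B = 3, so hash it first: H(key) = 47 52, then zero-pad to 3 bytes: K' = 47 52 00.
K' ⊕ ipad = 71 64 36.  K' ⊕ opad = 1b 0e 5c.
Inner input = (K'⊕ipad) ∥ m = 71 64 36 ∥ 95.
Inner hash: even-index sum = 167 mod 256 = 167; odd-index sum = 249 mod 256 = 249 → a7 f9.
Outer input = (K'⊕opad) ∥ inner = 1b 0e 5c ∥ a7 f9.
Outer hash (tag): even-index sum = 368 mod 256 = 112; odd-index sum = 181 mod 256 = 181 → 70 b5.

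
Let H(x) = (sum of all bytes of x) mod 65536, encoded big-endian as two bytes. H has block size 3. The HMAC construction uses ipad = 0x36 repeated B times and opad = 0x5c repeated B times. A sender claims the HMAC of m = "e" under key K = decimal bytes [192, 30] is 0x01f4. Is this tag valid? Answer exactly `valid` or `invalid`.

valid

Key decimal bytes [192, 30] = c0 1e is 2 bytes ≤ B = 3; zero-pad to 3 bytes: K' = c0 1e 00.
K' ⊕ ipad = f6 28 36; K' ⊕ opad = 9c 42 5c.
Inner hash: sum = 246+40+54+101 = 441 → 01 b9.
Outer hash (recomputed tag): sum = 156+66+92+1+185 = 500 → 01 f4.
Recomputed tag = 01f4; claimed = 01f4 → match.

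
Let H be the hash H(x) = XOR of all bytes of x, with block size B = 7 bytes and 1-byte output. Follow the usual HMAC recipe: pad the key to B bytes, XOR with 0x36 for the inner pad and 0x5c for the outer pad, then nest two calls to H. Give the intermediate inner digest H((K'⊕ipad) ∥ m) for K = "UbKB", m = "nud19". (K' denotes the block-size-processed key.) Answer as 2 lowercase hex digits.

7f

Key "UbKB" = 55 62 4b 42 is 4 bytes ≤ B = 7; zero-pad to 7 bytes: K' = 55 62 4b 42 00 00 00.
K' ⊕ ipad = 63 54 7d 74 36 36 36.
Inner input = 63 54 7d 74 36 36 36 ∥ 6e 75 64 31 39.
Inner hash: XOR 63⊕54⊕7d⊕74⊕36⊕36⊕36⊕6e⊕75⊕64⊕31⊕39 = 7f.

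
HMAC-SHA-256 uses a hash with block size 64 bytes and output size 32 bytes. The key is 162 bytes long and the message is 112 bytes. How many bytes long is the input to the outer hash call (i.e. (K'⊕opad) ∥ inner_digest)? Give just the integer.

Key is 162 > 64 bytes, so it is hashed to 32 bytes then zero-padded to 64: |K'| = 64.
Outer input = (K'⊕opad) ∥ H(inner) → 64 + 32 = 96 bytes.

96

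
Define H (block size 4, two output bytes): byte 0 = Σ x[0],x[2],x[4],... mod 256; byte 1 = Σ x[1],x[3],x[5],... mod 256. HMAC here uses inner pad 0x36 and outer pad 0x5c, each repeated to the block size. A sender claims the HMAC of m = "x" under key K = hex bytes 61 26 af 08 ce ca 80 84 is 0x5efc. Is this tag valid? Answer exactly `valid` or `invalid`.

invalid

Key hex bytes 61 26 af 08 ce ca 80 84 is 8 bytes > B = 4, so hash it first: H(key) = 5e 7c, then zero-pad to 4 bytes: K' = 5e 7c 00 00.
K' ⊕ ipad = 68 4a 36 36; K' ⊕ opad = 02 20 5c 5c.
Inner hash: even-index sum = 278 mod 256 = 22; odd-index sum = 128 mod 256 = 128 → 16 80.
Outer hash (recomputed tag): even-index sum = 116 mod 256 = 116; odd-index sum = 252 mod 256 = 252 → 74 fc.
Recomputed tag = 74fc; claimed = 5efc → mismatch.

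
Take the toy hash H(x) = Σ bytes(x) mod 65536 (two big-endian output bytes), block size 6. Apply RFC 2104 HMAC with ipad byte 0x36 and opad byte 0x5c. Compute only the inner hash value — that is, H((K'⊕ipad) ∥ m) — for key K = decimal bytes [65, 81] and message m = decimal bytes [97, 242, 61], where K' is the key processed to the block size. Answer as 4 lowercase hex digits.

0346

Key decimal bytes [65, 81] = 41 51 is 2 bytes ≤ B = 6; zero-pad to 6 bytes: K' = 41 51 00 00 00 00.
K' ⊕ ipad = 77 67 36 36 36 36.
Inner input = 77 67 36 36 36 36 ∥ 61 f2 3d.
Inner hash: sum = 119+103+54+54+54+54+97+242+61 = 838 → 03 46.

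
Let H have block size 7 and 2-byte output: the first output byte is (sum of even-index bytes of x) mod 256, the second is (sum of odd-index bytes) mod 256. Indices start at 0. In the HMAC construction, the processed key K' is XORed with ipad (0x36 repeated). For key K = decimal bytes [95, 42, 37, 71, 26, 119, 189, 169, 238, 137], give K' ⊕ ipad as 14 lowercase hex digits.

7f2c3636363636

Key decimal bytes [95, 42, 37, 71, 26, 119, 189, 169, 238, 137] = 5f 2a 25 47 1a 77 bd a9 ee 89 is 10 bytes > B = 7, so hash it first: H(key) = 49 1a, then zero-pad to 7 bytes: K' = 49 1a 00 00 00 00 00.
XOR each byte with 0x36: 49⊕36=7f, 1a⊕36=2c, 00⊕36=36, 00⊕36=36, 00⊕36=36, 00⊕36=36, 00⊕36=36.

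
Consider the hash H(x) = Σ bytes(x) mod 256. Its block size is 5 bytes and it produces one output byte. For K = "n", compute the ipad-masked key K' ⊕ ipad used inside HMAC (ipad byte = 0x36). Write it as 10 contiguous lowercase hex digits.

Key "n" = 6e is 1 byte ≤ B = 5; zero-pad to 5 bytes: K' = 6e 00 00 00 00.
XOR each byte with 0x36: 6e⊕36=58, 00⊕36=36, 00⊕36=36, 00⊕36=36, 00⊕36=36.

5836363636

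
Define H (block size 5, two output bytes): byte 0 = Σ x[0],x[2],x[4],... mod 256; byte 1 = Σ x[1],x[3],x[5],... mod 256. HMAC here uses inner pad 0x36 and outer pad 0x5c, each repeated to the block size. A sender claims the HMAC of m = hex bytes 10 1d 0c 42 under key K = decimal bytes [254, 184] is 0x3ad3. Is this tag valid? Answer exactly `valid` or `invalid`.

valid

Key decimal bytes [254, 184] = fe b8 is 2 bytes ≤ B = 5; zero-pad to 5 bytes: K' = fe b8 00 00 00.
K' ⊕ ipad = c8 8e 36 36 36; K' ⊕ opad = a2 e4 5c 5c 5c.
Inner hash: even-index sum = 403 mod 256 = 147; odd-index sum = 224 mod 256 = 224 → 93 e0.
Outer hash (recomputed tag): even-index sum = 570 mod 256 = 58; odd-index sum = 467 mod 256 = 211 → 3a d3.
Recomputed tag = 3ad3; claimed = 3ad3 → match.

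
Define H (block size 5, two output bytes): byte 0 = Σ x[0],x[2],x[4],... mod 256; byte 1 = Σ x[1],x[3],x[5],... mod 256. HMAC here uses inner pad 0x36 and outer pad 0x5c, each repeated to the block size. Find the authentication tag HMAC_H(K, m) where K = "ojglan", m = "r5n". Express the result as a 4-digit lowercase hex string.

Key "ojglan" = 6f 6a 67 6c 61 6e is 6 bytes > B = 5, so hash it first: H(key) = 37 44, then zero-pad to 5 bytes: K' = 37 44 00 00 00.
K' ⊕ ipad = 01 72 36 36 36.  K' ⊕ opad = 6b 18 5c 5c 5c.
Inner input = (K'⊕ipad) ∥ m = 01 72 36 36 36 ∥ 72 35 6e.
Inner hash: even-index sum = 162 mod 256 = 162; odd-index sum = 392 mod 256 = 136 → a2 88.
Outer input = (K'⊕opad) ∥ inner = 6b 18 5c 5c 5c ∥ a2 88.
Outer hash (tag): even-index sum = 427 mod 256 = 171; odd-index sum = 278 mod 256 = 22 → ab 16.

ab16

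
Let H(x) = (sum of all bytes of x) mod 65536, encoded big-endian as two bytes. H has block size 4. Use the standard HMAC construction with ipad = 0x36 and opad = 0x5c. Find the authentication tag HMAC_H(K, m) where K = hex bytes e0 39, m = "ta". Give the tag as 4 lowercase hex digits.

Key hex bytes e0 39 is 2 bytes ≤ B = 4; zero-pad to 4 bytes: K' = e0 39 00 00.
K' ⊕ ipad = d6 0f 36 36.  K' ⊕ opad = bc 65 5c 5c.
Inner input = (K'⊕ipad) ∥ m = d6 0f 36 36 ∥ 74 61.
Inner hash: sum = 214+15+54+54+116+97 = 550 → 02 26.
Outer input = (K'⊕opad) ∥ inner = bc 65 5c 5c ∥ 02 26.
Outer hash (tag): sum = 188+101+92+92+2+38 = 513 → 02 01.

0201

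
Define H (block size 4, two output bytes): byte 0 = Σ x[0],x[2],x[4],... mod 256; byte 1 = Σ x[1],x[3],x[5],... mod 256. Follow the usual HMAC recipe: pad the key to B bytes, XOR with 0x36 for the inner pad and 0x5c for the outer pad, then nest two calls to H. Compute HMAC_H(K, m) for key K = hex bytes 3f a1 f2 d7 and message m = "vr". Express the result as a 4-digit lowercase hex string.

Key hex bytes 3f a1 f2 d7 is exactly B = 4 bytes: K' = 3f a1 f2 d7.
K' ⊕ ipad = 09 97 c4 e1.  K' ⊕ opad = 63 fd ae 8b.
Inner input = (K'⊕ipad) ∥ m = 09 97 c4 e1 ∥ 76 72.
Inner hash: even-index sum = 323 mod 256 = 67; odd-index sum = 490 mod 256 = 234 → 43 ea.
Outer input = (K'⊕opad) ∥ inner = 63 fd ae 8b ∥ 43 ea.
Outer hash (tag): even-index sum = 340 mod 256 = 84; odd-index sum = 626 mod 256 = 114 → 54 72.

5472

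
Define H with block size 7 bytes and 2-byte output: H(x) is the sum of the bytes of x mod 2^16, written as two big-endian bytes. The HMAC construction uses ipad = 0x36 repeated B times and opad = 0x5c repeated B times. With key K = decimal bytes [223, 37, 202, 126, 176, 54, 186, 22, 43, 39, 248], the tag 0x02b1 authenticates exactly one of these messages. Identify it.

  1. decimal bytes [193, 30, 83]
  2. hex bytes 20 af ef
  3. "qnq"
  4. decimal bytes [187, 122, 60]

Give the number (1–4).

Key decimal bytes [223, 37, 202, 126, 176, 54, 186, 22, 43, 39, 248] = df 25 ca 7e b0 36 ba 16 2b 27 f8 is 11 bytes > B = 7, so hash it first: H(key) = 05 4c, then zero-pad to 7 bytes: K' = 05 4c 00 00 00 00 00.
K' ⊕ ipad = 33 7a 36 36 36 36 36; K' ⊕ opad = 59 10 5c 5c 5c 5c 5c.
m1: inner = H(33 7a 36 36 36 36 36 c1 1e 53) = 02 ed; tag = H(59 10 5c 5c 5c 5c 5c 02 ed) = 0324
m2: inner = H(33 7a 36 36 36 36 36 20 af ef) = 03 79; tag = H(59 10 5c 5c 5c 5c 5c 03 79) = 02b1 ← matches
m3: inner = H(33 7a 36 36 36 36 36 71 6e 71) = 03 0b; tag = H(59 10 5c 5c 5c 5c 5c 03 0b) = 0243
m4: inner = H(33 7a 36 36 36 36 36 bb 7a 3c) = 03 2c; tag = H(59 10 5c 5c 5c 5c 5c 03 2c) = 0264

2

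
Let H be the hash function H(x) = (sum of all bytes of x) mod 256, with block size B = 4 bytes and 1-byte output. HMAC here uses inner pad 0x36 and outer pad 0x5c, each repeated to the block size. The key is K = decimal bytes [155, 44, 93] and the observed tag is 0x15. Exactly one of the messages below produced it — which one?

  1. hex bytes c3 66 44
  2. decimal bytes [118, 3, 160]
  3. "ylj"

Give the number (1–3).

2

Key decimal bytes [155, 44, 93] = 9b 2c 5d is 3 bytes ≤ B = 4; zero-pad to 4 bytes: K' = 9b 2c 5d 00.
K' ⊕ ipad = ad 1a 6b 36; K' ⊕ opad = c7 70 01 5c.
m1: inner = H(ad 1a 6b 36 c3 66 44) = d5; tag = H(c7 70 01 5c d5) = 69
m2: inner = H(ad 1a 6b 36 76 03 a0) = 81; tag = H(c7 70 01 5c 81) = 15 ← matches
m3: inner = H(ad 1a 6b 36 79 6c 6a) = b7; tag = H(c7 70 01 5c b7) = 4b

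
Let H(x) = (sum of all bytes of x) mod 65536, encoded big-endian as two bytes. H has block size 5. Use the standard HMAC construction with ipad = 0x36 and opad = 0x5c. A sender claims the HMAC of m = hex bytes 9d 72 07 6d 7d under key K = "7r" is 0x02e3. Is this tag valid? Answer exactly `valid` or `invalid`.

invalid

Key "7r" = 37 72 is 2 bytes ≤ B = 5; zero-pad to 5 bytes: K' = 37 72 00 00 00.
K' ⊕ ipad = 01 44 36 36 36; K' ⊕ opad = 6b 2e 5c 5c 5c.
Inner hash: sum = 1+68+54+54+54+157+114+7+109+125 = 743 → 02 e7.
Outer hash (recomputed tag): sum = 107+46+92+92+92+2+231 = 662 → 02 96.
Recomputed tag = 0296; claimed = 02e3 → mismatch.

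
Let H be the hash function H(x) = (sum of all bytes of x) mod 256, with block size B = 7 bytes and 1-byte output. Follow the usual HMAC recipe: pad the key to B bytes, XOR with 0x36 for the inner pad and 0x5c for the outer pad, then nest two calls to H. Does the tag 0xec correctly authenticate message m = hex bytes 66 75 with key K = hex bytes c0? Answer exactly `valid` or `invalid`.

invalid

Key hex bytes c0 is 1 byte ≤ B = 7; zero-pad to 7 bytes: K' = c0 00 00 00 00 00 00.
K' ⊕ ipad = f6 36 36 36 36 36 36; K' ⊕ opad = 9c 5c 5c 5c 5c 5c 5c.
Inner hash: sum = 246+54+54+54+54+54+54+102+117 = 789; mod 256 = 21 → 15.
Outer hash (recomputed tag): sum = 156+92+92+92+92+92+92+21 = 729; mod 256 = 217 → d9.
Recomputed tag = d9; claimed = ec → mismatch.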